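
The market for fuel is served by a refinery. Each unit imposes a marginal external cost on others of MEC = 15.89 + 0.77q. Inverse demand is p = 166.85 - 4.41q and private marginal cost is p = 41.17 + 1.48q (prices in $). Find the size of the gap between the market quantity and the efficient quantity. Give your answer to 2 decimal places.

4.85 units

Market equilibrium (private): 41.17 + 1.48q = 166.85 - 4.41q → q_m = 21.3379.
Social marginal cost = private MC + MEC = 57.06 + 2.25q.
Set SMC = demand: 57.06 + 2.25q = 166.85 - 4.41q → q* = 16.4850.
Gap = |21.3379 − 16.4850| = 4.8529.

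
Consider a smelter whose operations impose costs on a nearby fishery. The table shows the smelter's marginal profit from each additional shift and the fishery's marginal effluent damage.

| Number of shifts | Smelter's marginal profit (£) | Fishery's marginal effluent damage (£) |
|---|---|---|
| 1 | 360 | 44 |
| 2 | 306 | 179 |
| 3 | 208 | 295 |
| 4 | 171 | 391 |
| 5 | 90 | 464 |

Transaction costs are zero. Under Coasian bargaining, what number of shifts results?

Bargaining reaches the level where marginal profit last exceeds marginal effluent damage.
That holds through level 2 (306 ≥ 179) but not at 3 (208 < 295).

2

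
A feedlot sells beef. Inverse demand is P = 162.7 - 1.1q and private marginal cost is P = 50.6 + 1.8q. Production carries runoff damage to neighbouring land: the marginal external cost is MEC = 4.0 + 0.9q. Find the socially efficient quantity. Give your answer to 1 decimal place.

q* = 28.4

Social marginal cost = private MC + MEC = 54.6 + 2.7q.
Set SMC = demand: 54.6 + 2.7q = 162.7 - 1.1q → q* = 28.4474.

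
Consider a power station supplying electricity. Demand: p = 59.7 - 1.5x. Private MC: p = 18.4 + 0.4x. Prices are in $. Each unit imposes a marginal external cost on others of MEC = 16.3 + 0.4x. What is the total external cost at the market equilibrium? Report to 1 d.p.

Market equilibrium (private): 18.4 + 0.4x = 59.7 - 1.5x → x_m = 21.7368.
Total external cost = ∫₀^{x_m} (16.3 + 0.4x) dx = 16.3×21.7368 + ½×0.4×21.7368² = 448.8075.

$448.8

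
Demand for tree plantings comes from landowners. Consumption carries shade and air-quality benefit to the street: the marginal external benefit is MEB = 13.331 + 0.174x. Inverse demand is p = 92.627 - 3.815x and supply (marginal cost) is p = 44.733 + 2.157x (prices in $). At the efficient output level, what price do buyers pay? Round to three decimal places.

Social marginal benefit = demand + MEB = 105.958 - 3.641x.
Set SMB = MC: 105.958 - 3.641x = 44.733 + 2.157x → x* = 10.5597.
Consumer price on the demand curve at x*: 92.627 − 3.815×10.5597 = 52.3417.

P = $52.342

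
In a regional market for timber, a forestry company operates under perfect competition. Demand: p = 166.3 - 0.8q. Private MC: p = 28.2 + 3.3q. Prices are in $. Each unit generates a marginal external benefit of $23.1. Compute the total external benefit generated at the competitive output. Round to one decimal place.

$778.1

Market equilibrium (private): 28.2 + 3.3q = 166.3 - 0.8q → q_m = 33.6829.
Total external benefit = MEB × q_m = 23.1 × 33.6829 = 778.0750.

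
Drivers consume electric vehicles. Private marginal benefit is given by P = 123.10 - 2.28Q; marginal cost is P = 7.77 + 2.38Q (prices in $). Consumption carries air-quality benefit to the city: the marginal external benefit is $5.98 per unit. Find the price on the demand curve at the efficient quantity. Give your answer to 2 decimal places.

Social marginal benefit = demand + MEB = 129.08 - 2.28Q.
Set SMB = MC: 129.08 - 2.28Q = 7.77 + 2.38Q → Q* = 26.0322.
Consumer price on the demand curve at Q*: 123.10 − 2.28×26.0322 = 63.7466.

P = $63.75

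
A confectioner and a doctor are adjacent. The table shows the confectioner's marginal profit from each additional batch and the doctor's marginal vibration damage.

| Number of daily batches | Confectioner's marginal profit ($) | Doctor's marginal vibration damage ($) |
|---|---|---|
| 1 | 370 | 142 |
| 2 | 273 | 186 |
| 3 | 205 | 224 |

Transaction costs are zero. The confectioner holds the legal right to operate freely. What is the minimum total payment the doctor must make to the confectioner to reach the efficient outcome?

$205

Left alone the confectioner would choose level 3 (marginal profit stays positive).
Efficient level: k* = 2 (marginal profit ≥ marginal vibration damage through 2).
The doctor must at least cover the confectioner's forgone profit from cutting 3→2: 205 = 205.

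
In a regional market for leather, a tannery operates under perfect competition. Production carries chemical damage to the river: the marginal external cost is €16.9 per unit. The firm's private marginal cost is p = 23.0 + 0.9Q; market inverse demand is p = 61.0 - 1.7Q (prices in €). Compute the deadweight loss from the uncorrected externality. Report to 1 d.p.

Market equilibrium (private): 23.0 + 0.9Q = 61.0 - 1.7Q → Q_m = 14.6154.
Social marginal cost = private MC + MEC = 39.9 + 0.9Q.
Set SMC = demand: 39.9 + 0.9Q = 61.0 - 1.7Q → Q* = 8.1154.
Height of the DWL triangle at Q_m is SMC(Q_m) − demand(Q_m) = MEC(Q_m) = 16.9000.
DWL = ½ × 6.5000 × 16.9000 = 54.9250.

DWL = €54.9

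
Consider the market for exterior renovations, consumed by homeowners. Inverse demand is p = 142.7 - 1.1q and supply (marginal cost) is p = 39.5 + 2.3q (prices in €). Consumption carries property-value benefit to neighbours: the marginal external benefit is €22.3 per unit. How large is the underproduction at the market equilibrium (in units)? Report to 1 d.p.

6.6 units

Market equilibrium (private): 39.5 + 2.3q = 142.7 - 1.1q → q_m = 30.3529.
Social marginal benefit = demand + MEB = 165.0 - 1.1q.
Set SMB = MC: 165.0 - 1.1q = 39.5 + 2.3q → q* = 36.9118.
Gap = |30.3529 − 36.9118| = 6.5589.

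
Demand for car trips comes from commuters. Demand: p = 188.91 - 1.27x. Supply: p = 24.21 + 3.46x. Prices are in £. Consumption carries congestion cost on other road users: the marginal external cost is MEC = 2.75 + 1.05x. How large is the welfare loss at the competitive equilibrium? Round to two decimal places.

Market equilibrium (private): 24.21 + 3.46x = 188.91 - 1.27x → x_m = 34.8203.
Social marginal benefit = demand − MEC = 186.16 - 2.32x.
Set SMB = MC: 186.16 - 2.32x = 24.21 + 3.46x → x* = 28.0190.
The loss is the area between SMB and MC from x* to x_m; with linear curves that's a triangle of height MEC(x_m).
DWL = ½ × 6.8013 × 39.3113 = 133.6840.

DWL = £133.68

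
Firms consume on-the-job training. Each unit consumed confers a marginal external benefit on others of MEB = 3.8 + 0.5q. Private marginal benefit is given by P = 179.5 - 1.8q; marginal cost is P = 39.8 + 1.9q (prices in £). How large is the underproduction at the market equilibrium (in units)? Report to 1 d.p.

Market equilibrium (private): 39.8 + 1.9q = 179.5 - 1.8q → q_m = 37.7568.
Social marginal benefit = demand + MEB = 183.3 - 1.3q.
Set SMB = MC: 183.3 - 1.3q = 39.8 + 1.9q → q* = 44.8438.
Gap = |37.7568 − 44.8438| = 7.0870.

7.1 units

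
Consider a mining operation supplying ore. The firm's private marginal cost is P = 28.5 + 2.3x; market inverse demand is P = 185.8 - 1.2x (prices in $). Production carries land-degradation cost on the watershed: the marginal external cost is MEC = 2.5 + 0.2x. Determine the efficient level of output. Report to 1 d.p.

Social marginal cost = private MC + MEC = 31.0 + 2.5x.
Set SMC = demand: 31.0 + 2.5x = 185.8 - 1.2x → x* = 41.8378.

x* = 41.8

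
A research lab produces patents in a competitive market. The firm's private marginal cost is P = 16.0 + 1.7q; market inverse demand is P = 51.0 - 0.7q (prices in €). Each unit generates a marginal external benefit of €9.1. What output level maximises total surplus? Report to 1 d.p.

Social marginal cost = private MC − MEB = 6.9 + 1.7q.
Set SMC = demand: 6.9 + 1.7q = 51.0 - 0.7q → q* = 18.3750.

q* = 18.4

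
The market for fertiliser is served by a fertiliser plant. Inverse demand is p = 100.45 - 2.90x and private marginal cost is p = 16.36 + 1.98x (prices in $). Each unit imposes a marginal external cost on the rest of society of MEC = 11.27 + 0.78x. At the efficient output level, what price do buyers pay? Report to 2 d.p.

P = $63.14

Social marginal cost = private MC + MEC = 27.63 + 2.76x.
Set SMC = demand: 27.63 + 2.76x = 100.45 - 2.90x → x* = 12.8657.
Consumer price on the demand curve at x*: 100.45 − 2.90×12.8657 = 63.1395.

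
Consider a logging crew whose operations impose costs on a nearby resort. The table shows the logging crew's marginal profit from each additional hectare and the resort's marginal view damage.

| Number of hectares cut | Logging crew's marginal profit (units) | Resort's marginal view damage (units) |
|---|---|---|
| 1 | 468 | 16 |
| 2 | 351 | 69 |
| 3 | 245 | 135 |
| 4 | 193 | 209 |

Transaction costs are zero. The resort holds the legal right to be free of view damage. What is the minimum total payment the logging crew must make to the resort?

220

Efficient level: marginal profit ≥ marginal view damage through level 3, so k* = 3.
With the resort holding the right, the logging crew must at least compensate total damage at k*: 16 + 69 + 135 = 220.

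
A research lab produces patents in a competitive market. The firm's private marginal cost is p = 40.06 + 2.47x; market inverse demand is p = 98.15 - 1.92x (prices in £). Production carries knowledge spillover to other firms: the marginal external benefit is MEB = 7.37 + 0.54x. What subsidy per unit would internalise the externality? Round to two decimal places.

subsidy = £16.55 per unit

Social marginal cost = private MC − MEB = 32.69 + 1.93x.
Set SMC = demand: 32.69 + 1.93x = 98.15 - 1.92x → x* = 17.0026.
The Pigouvian subsidy equals MEB at x*: 7.37 + 0.54×17.0026 = 16.5514.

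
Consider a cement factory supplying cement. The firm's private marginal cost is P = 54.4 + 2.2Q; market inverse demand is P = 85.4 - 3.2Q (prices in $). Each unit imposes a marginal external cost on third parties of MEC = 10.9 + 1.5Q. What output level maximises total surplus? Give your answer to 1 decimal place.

Social marginal cost = private MC + MEC = 65.3 + 3.7Q.
Set SMC = demand: 65.3 + 3.7Q = 85.4 - 3.2Q → Q* = 2.9130.

Q* = 2.9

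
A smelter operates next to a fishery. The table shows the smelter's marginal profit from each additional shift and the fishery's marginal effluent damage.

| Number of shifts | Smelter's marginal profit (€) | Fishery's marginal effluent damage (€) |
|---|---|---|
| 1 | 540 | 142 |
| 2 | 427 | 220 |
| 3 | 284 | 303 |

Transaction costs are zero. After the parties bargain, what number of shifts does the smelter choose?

Bargaining reaches the level where marginal profit last exceeds marginal effluent damage.
That holds through level 2 (427 ≥ 220) but not at 3 (284 < 303).

2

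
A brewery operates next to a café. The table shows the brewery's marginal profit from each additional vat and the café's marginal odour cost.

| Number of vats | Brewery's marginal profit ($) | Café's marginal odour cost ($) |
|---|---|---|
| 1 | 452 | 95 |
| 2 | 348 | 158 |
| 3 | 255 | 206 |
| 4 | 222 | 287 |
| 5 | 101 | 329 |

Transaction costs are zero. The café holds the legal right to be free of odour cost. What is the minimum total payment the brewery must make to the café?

Efficient level: marginal profit ≥ marginal odour cost through level 3, so k* = 3.
With the café holding the right, the brewery must at least compensate total damage at k*: 95 + 158 + 206 = 459.

$459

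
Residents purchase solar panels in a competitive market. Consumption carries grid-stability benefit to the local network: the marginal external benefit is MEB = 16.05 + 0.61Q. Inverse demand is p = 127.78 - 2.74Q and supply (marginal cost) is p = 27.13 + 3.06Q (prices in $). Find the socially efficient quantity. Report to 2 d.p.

Q* = 22.49

Social marginal benefit = demand + MEB = 143.83 - 2.13Q.
Set SMB = MC: 143.83 - 2.13Q = 27.13 + 3.06Q → Q* = 22.4855.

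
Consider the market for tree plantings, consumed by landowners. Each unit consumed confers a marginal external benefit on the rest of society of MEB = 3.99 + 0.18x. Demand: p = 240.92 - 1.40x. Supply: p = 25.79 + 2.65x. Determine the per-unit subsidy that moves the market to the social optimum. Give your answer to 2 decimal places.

subsidy = 14.18 per unit

Social marginal benefit = demand + MEB = 244.91 - 1.22x.
Set SMB = MC: 244.91 - 1.22x = 25.79 + 2.65x → x* = 56.6202.
The Pigouvian subsidy equals MEB at x*: 3.99 + 0.18×56.6202 = 14.1816.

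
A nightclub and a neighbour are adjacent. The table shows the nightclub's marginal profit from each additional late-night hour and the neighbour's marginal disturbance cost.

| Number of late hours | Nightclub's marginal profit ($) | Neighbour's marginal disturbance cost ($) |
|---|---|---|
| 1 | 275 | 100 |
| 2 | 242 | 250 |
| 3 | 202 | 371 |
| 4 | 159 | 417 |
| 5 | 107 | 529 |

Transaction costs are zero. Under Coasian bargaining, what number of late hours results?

Bargaining reaches the level where marginal profit last exceeds marginal disturbance cost.
That holds through level 1 (275 ≥ 100) but not at 2 (242 < 250).

1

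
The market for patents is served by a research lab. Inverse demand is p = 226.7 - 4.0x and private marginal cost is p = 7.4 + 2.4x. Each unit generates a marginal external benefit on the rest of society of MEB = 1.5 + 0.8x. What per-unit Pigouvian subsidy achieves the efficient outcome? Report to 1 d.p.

Social marginal cost = private MC − MEB = 5.9 + 1.6x.
Set SMC = demand: 5.9 + 1.6x = 226.7 - 4.0x → x* = 39.4286.
The Pigouvian subsidy equals MEB at x*: 1.5 + 0.8×39.4286 = 33.0429.

subsidy = 33.0 per unit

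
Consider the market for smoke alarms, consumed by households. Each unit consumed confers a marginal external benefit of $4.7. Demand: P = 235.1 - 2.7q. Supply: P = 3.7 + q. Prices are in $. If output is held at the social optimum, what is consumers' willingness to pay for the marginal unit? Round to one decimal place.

P = $62.8

Social marginal benefit = demand + MEB = 239.8 - 2.7q.
Set SMB = MC: 239.8 - 2.7q = 3.7 + q → q* = 63.8108.
Consumer price on the demand curve at q*: 235.1 − 2.7×63.8108 = 62.8108.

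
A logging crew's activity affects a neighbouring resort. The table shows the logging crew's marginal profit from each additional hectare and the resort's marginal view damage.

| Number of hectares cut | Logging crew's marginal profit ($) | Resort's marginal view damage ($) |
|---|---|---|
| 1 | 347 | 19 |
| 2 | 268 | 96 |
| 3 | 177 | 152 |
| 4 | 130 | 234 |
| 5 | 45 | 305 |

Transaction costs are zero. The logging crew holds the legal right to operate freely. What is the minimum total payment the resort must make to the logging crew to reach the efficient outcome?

Left alone the logging crew would choose level 5 (marginal profit stays positive).
Efficient level: k* = 3 (marginal profit ≥ marginal view damage through 3).
The resort must at least cover the logging crew's forgone profit from cutting 5→3: 130 + 45 = 175.

$175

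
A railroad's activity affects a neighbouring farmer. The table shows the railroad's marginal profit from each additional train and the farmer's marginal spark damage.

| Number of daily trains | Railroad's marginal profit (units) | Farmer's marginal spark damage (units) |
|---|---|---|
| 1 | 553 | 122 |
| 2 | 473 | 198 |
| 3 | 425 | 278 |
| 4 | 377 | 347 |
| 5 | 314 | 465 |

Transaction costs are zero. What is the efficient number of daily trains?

Bargaining reaches the level where marginal profit last exceeds marginal spark damage.
That holds through level 4 (377 ≥ 347) but not at 5 (314 < 465).

4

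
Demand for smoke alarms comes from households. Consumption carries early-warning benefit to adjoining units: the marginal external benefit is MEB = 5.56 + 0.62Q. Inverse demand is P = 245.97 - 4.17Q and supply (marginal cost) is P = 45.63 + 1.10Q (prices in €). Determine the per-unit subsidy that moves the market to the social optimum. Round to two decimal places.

subsidy = €33.01 per unit

Social marginal benefit = demand + MEB = 251.53 - 3.55Q.
Set SMB = MC: 251.53 - 3.55Q = 45.63 + 1.10Q → Q* = 44.2796.
The Pigouvian subsidy equals MEB at Q*: 5.56 + 0.62×44.2796 = 33.0134.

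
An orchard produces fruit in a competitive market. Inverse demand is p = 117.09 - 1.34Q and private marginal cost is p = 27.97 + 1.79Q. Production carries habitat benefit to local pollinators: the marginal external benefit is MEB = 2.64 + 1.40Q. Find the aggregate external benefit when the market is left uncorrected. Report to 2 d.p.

Market equilibrium (private): 27.97 + 1.79Q = 117.09 - 1.34Q → Q_m = 28.4728.
Total external benefit = ∫₀^{Q_m} (2.64 + 1.40Q) dQ = 2.64×28.4728 + ½×1.40×28.4728² = 642.6584.

642.66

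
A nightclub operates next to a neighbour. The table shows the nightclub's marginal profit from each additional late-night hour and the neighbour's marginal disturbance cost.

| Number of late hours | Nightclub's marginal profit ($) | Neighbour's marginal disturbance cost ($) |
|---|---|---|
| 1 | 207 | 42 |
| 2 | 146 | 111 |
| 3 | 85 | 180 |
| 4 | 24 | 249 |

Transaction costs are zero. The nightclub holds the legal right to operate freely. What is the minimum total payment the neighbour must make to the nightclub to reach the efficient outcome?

Left alone the nightclub would choose level 4 (marginal profit stays positive).
Efficient level: k* = 2 (marginal profit ≥ marginal disturbance cost through 2).
The neighbour must at least cover the nightclub's forgone profit from cutting 4→2: 85 + 24 = 109.

$109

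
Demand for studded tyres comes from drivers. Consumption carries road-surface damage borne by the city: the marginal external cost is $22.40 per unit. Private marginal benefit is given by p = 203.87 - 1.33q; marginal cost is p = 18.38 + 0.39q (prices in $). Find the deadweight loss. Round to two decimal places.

DWL = $145.86

Market equilibrium (private): 18.38 + 0.39q = 203.87 - 1.33q → q_m = 107.8430.
Social marginal benefit = demand − MEC = 181.47 - 1.33q.
Set SMB = MC: 181.47 - 1.33q = 18.38 + 0.39q → q* = 94.8198.
Between q* and q_m the wedge MC − SMB runs linearly from 0 to MEC(q_m), so the loss is a triangle.
DWL = ½ × 13.0232 × 22.4000 = 145.8598.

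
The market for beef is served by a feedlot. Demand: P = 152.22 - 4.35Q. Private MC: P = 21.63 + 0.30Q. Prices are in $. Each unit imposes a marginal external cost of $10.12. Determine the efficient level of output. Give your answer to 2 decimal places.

Social marginal cost = private MC + MEC = 31.75 + 0.30Q.
Set SMC = demand: 31.75 + 0.30Q = 152.22 - 4.35Q → Q* = 25.9075.

Q* = 25.91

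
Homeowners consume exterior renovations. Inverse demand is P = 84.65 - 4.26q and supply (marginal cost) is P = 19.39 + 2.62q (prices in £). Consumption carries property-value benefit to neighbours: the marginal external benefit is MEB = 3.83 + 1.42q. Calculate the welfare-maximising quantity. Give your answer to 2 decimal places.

q* = 12.65

Social marginal benefit = demand + MEB = 88.48 - 2.84q.
Set SMB = MC: 88.48 - 2.84q = 19.39 + 2.62q → q* = 12.6538.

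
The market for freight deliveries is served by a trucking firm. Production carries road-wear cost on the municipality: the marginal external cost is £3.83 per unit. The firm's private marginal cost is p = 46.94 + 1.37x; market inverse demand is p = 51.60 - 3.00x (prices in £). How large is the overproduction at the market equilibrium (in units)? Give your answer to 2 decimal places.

0.88 units

Market equilibrium (private): 46.94 + 1.37x = 51.60 - 3.00x → x_m = 1.0664.
Social marginal cost = private MC + MEC = 50.77 + 1.37x.
Set SMC = demand: 50.77 + 1.37x = 51.60 - 3.00x → x* = 0.1899.
Gap = |1.0664 − 0.1899| = 0.8765.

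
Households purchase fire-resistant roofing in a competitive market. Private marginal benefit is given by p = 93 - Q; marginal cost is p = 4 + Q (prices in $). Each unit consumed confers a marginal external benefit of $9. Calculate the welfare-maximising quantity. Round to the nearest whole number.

Social marginal benefit = demand + MEB = 102 - Q.
Set SMB = MC: 102 - Q = 4 + Q → Q* = 49.0000.

Q* = 49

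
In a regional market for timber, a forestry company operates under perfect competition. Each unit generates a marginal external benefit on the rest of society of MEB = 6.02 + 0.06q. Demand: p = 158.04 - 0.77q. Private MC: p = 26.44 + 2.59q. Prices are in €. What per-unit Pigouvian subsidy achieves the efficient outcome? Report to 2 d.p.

Social marginal cost = private MC − MEB = 20.42 + 2.53q.
Set SMC = demand: 20.42 + 2.53q = 158.04 - 0.77q → q* = 41.7030.
The Pigouvian subsidy equals MEB at q*: 6.02 + 0.06×41.7030 = 8.5222.

subsidy = €8.52 per unit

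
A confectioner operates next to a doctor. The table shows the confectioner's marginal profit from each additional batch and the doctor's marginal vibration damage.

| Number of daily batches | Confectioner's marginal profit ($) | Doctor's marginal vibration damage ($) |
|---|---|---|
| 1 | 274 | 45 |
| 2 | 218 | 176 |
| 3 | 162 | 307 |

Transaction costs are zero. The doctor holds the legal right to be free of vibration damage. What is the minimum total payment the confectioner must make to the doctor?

$221

Efficient level: marginal profit ≥ marginal vibration damage through level 2, so k* = 2.
With the doctor holding the right, the confectioner must at least compensate total damage at k*: 45 + 176 = 221.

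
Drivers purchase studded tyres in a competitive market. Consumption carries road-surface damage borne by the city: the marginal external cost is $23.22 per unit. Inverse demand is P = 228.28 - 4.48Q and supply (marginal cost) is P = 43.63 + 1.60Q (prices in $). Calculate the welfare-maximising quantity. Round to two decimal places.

Social marginal benefit = demand − MEC = 205.06 - 4.48Q.
Set SMB = MC: 205.06 - 4.48Q = 43.63 + 1.60Q → Q* = 26.5510.

Q* = 26.55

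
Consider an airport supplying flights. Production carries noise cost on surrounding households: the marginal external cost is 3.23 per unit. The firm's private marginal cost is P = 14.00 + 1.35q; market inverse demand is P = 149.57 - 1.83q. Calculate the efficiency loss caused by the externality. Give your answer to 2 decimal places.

Market equilibrium (private): 14.00 + 1.35q = 149.57 - 1.83q → q_m = 42.6321.
Social marginal cost = private MC + MEC = 17.23 + 1.35q.
Set SMC = demand: 17.23 + 1.35q = 149.57 - 1.83q → q* = 41.6164.
The loss is the area between SMC and demand from q* to q_m; with linear curves that's a triangle of height MEC(q_m).
DWL = ½ × 1.0157 × 3.2300 = 1.6404.

DWL = 1.64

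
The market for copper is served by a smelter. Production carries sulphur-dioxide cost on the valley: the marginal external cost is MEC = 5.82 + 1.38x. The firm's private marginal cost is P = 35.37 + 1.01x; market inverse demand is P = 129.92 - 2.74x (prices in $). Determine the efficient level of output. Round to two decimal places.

x* = 17.30

Social marginal cost = private MC + MEC = 41.19 + 2.39x.
Set SMC = demand: 41.19 + 2.39x = 129.92 - 2.74x → x* = 17.2963.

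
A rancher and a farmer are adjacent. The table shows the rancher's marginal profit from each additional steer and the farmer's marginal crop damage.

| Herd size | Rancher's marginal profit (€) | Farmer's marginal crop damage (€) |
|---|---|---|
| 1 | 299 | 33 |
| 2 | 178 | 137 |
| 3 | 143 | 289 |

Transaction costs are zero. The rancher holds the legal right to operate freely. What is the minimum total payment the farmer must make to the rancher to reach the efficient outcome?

Left alone the rancher would choose level 3 (marginal profit stays positive).
Efficient level: k* = 2 (marginal profit ≥ marginal crop damage through 2).
The farmer must at least cover the rancher's forgone profit from cutting 3→2: 143 = 143.

€143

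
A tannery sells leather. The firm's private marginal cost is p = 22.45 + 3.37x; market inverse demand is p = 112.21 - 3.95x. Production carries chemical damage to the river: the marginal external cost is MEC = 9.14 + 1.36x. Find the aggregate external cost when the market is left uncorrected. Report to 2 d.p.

214.32

Market equilibrium (private): 22.45 + 3.37x = 112.21 - 3.95x → x_m = 12.2623.
Total external cost = ∫₀^{x_m} (9.14 + 1.36x) dx = 9.14×12.2623 + ½×1.36×12.2623² = 214.3249.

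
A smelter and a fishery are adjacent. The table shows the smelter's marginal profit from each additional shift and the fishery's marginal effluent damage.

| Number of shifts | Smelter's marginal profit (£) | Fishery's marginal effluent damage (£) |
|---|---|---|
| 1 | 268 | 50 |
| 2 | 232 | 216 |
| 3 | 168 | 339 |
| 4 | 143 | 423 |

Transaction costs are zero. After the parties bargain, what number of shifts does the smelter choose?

2

Bargaining reaches the level where marginal profit last exceeds marginal effluent damage.
That holds through level 2 (232 ≥ 216) but not at 3 (168 < 339).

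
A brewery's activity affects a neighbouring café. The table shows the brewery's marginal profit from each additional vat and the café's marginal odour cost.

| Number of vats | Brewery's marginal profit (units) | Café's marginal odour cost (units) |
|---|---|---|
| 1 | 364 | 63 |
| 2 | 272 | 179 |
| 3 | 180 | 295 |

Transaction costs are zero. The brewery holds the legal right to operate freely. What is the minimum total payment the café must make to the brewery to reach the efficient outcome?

Left alone the brewery would choose level 3 (marginal profit stays positive).
Efficient level: k* = 2 (marginal profit ≥ marginal odour cost through 2).
The café must at least cover the brewery's forgone profit from cutting 3→2: 180 = 180.

180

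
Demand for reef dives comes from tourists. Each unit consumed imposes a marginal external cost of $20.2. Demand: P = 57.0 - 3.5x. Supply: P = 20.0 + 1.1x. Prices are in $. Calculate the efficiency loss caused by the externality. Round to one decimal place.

DWL = $44.4

Market equilibrium (private): 20.0 + 1.1x = 57.0 - 3.5x → x_m = 8.0435.
Social marginal benefit = demand − MEC = 36.8 - 3.5x.
Set SMB = MC: 36.8 - 3.5x = 20.0 + 1.1x → x* = 3.6522.
The welfare-loss triangle has base |x_m − x*| and height MEC(x_m) (the vertical gap between SMB and MC is zero at x* and MEC at x_m).
DWL = ½ × 4.3913 × 20.2000 = 44.3521.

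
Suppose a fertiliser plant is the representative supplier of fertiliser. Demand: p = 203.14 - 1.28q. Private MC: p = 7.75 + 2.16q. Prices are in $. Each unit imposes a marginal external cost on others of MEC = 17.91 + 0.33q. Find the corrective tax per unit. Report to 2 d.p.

Social marginal cost = private MC + MEC = 25.66 + 2.49q.
Set SMC = demand: 25.66 + 2.49q = 203.14 - 1.28q → q* = 47.0769.
The Pigouvian tax equals MEC at q*: 17.91 + 0.33×47.0769 = 33.4454.

tax = $33.45 per unit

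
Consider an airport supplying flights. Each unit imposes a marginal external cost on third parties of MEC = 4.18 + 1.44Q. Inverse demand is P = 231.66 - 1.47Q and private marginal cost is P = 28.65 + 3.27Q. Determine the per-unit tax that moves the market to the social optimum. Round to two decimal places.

tax = 50.51 per unit

Social marginal cost = private MC + MEC = 32.83 + 4.71Q.
Set SMC = demand: 32.83 + 4.71Q = 231.66 - 1.47Q → Q* = 32.1731.
The Pigouvian tax equals MEC at Q*: 4.18 + 1.44×32.1731 = 50.5093.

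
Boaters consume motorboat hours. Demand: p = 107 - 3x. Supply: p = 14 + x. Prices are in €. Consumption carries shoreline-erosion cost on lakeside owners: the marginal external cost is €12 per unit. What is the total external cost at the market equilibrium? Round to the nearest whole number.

€279

Market equilibrium (private): 14 + x = 107 - 3x → x_m = 23.2500.
Total external cost = MEC × x_m = 12 × 23.2500 = 279.0000.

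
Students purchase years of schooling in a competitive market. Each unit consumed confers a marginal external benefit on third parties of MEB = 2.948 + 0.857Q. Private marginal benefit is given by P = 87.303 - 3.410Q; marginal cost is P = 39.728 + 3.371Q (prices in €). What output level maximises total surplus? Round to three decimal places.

Social marginal benefit = demand + MEB = 90.251 - 2.553Q.
Set SMB = MC: 90.251 - 2.553Q = 39.728 + 3.371Q → Q* = 8.5285.

Q* = 8.529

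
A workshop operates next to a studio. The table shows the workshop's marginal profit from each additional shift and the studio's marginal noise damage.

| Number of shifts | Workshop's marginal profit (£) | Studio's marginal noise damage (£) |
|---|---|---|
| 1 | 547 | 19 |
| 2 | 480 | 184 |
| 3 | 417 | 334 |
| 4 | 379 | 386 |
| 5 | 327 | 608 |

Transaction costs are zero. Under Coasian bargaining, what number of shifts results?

3

Bargaining reaches the level where marginal profit last exceeds marginal noise damage.
That holds through level 3 (417 ≥ 334) but not at 4 (379 < 386).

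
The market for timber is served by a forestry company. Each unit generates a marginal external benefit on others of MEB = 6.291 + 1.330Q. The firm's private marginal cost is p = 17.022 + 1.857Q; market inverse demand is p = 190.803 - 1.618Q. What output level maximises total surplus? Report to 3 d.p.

Social marginal cost = private MC − MEB = 10.731 + 0.527Q.
Set SMC = demand: 10.731 + 0.527Q = 190.803 - 1.618Q → Q* = 83.9497.

Q* = 83.950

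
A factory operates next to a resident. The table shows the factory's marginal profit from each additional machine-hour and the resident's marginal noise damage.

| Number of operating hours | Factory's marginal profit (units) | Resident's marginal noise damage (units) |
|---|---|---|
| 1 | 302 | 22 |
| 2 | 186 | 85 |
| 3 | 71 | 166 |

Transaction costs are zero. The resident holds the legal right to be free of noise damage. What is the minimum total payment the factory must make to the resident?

Efficient level: marginal profit ≥ marginal noise damage through level 2, so k* = 2.
With the resident holding the right, the factory must at least compensate total damage at k*: 22 + 85 = 107.

107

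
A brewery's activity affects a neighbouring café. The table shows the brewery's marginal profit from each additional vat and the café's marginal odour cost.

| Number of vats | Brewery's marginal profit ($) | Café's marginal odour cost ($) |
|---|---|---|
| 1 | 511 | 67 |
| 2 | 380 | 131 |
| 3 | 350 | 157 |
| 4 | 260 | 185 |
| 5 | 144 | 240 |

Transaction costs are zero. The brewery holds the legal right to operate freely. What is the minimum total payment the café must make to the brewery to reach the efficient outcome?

$144

Left alone the brewery would choose level 5 (marginal profit stays positive).
Efficient level: k* = 4 (marginal profit ≥ marginal odour cost through 4).
The café must at least cover the brewery's forgone profit from cutting 5→4: 144 = 144.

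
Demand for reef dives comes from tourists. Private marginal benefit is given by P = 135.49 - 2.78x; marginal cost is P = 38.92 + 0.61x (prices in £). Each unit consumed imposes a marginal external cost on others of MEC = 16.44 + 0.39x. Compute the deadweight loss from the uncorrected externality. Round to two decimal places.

DWL = £100.40

Market equilibrium (private): 38.92 + 0.61x = 135.49 - 2.78x → x_m = 28.4867.
Social marginal benefit = demand − MEC = 119.05 - 3.17x.
Set SMB = MC: 119.05 - 3.17x = 38.92 + 0.61x → x* = 21.1984.
The welfare-loss triangle has base |x_m − x*| and height MEC(x_m) (the vertical gap between SMB and MC is zero at x* and MEC at x_m).
DWL = ½ × 7.2883 × 27.5498 = 100.3956.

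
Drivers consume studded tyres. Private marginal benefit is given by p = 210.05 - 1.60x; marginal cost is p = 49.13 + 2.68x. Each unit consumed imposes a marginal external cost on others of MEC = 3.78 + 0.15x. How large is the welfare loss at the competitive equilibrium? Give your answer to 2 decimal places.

Market equilibrium (private): 49.13 + 2.68x = 210.05 - 1.60x → x_m = 37.5981.
Social marginal benefit = demand − MEC = 206.27 - 1.75x.
Set SMB = MC: 206.27 - 1.75x = 49.13 + 2.68x → x* = 35.4718.
Height of the DWL triangle at x_m is MC(x_m) − SMB(x_m) = MEC(x_m) = 9.4197.
DWL = ½ × 2.1263 × 9.4197 = 10.0146.

DWL = 10.01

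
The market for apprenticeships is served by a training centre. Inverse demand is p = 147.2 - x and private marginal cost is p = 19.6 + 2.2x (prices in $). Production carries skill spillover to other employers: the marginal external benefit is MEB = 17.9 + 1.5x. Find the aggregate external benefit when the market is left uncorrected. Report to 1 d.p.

$1906.3

Market equilibrium (private): 19.6 + 2.2x = 147.2 - x → x_m = 39.8750.
Total external benefit = ∫₀^{x_m} (17.9 + 1.5x) dx = 17.9×39.8750 + ½×1.5×39.8750² = 1906.2742.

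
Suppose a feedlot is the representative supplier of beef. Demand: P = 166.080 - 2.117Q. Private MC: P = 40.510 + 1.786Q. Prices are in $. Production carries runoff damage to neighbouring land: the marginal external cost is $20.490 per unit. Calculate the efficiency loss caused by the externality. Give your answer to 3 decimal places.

Market equilibrium (private): 40.510 + 1.786Q = 166.080 - 2.117Q → Q_m = 32.1727.
Social marginal cost = private MC + MEC = 61.000 + 1.786Q.
Set SMC = demand: 61.000 + 1.786Q = 166.080 - 2.117Q → Q* = 26.9229.
Between Q* and Q_m the wedge SMC − demand runs linearly from 0 to MEC(Q_m), so the loss is a triangle.
DWL = ½ × 5.2498 × 20.4900 = 53.7842.

DWL = $53.784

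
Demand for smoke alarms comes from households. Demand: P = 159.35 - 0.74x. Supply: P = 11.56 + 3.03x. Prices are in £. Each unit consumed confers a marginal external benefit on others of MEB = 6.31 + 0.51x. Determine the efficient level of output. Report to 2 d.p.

x* = 47.27

Social marginal benefit = demand + MEB = 165.66 - 0.23x.
Set SMB = MC: 165.66 - 0.23x = 11.56 + 3.03x → x* = 47.2699.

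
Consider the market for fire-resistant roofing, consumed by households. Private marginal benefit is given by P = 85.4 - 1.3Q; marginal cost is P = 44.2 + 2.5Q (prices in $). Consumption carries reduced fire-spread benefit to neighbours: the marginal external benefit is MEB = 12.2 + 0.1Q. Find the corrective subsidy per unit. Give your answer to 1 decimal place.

subsidy = $13.6 per unit

Social marginal benefit = demand + MEB = 97.6 - 1.2Q.
Set SMB = MC: 97.6 - 1.2Q = 44.2 + 2.5Q → Q* = 14.4324.
The Pigouvian subsidy equals MEB at Q*: 12.2 + 0.1×14.4324 = 13.6432.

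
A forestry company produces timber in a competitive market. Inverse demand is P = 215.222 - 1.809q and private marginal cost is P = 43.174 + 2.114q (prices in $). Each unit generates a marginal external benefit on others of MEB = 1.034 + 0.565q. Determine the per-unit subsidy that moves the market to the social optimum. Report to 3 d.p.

Social marginal cost = private MC − MEB = 42.140 + 1.549q.
Set SMC = demand: 42.140 + 1.549q = 215.222 - 1.809q → q* = 51.5432.
The Pigouvian subsidy equals MEB at q*: 1.034 + 0.565×51.5432 = 30.1559.

subsidy = $30.156 per unit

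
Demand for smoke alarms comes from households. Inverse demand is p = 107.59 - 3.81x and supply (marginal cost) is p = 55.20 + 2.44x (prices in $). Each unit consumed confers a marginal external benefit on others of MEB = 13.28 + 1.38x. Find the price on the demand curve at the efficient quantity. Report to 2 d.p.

Social marginal benefit = demand + MEB = 120.87 - 2.43x.
Set SMB = MC: 120.87 - 2.43x = 55.20 + 2.44x → x* = 13.4846.
Consumer price on the demand curve at x*: 107.59 − 3.81×13.4846 = 56.2137.

P = $56.21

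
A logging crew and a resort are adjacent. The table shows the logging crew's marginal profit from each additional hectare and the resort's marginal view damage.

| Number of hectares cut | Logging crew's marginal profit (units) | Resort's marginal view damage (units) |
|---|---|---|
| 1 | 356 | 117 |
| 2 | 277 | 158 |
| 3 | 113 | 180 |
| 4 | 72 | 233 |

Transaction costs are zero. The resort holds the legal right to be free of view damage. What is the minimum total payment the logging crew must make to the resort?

Efficient level: marginal profit ≥ marginal view damage through level 2, so k* = 2.
With the resort holding the right, the logging crew must at least compensate total damage at k*: 117 + 158 = 275.

275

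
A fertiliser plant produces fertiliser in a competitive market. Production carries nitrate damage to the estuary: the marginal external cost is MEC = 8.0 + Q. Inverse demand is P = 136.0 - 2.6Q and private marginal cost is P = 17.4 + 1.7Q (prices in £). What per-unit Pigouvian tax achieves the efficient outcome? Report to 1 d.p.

Social marginal cost = private MC + MEC = 25.4 + 2.7Q.
Set SMC = demand: 25.4 + 2.7Q = 136.0 - 2.6Q → Q* = 20.8679.
The Pigouvian tax equals MEC at Q*: 8.0 + 1.0×20.8679 = 28.8679.

tax = £28.9 per unit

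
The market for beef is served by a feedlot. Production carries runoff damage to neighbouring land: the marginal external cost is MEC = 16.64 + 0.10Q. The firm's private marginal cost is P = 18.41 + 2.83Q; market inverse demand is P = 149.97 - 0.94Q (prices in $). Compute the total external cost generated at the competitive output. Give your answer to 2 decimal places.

$641.57

Market equilibrium (private): 18.41 + 2.83Q = 149.97 - 0.94Q → Q_m = 34.8966.
Total external cost = ∫₀^{Q_m} (16.64 + 0.10Q) dQ = 16.64×34.8966 + ½×0.10×34.8966² = 641.5681.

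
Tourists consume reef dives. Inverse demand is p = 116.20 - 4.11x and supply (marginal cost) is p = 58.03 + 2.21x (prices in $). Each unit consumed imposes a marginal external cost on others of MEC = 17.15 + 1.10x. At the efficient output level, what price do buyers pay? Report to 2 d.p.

Social marginal benefit = demand − MEC = 99.05 - 5.21x.
Set SMB = MC: 99.05 - 5.21x = 58.03 + 2.21x → x* = 5.5283.
Consumer price on the demand curve at x*: 116.20 − 4.11×5.5283 = 93.4787.

P = $93.48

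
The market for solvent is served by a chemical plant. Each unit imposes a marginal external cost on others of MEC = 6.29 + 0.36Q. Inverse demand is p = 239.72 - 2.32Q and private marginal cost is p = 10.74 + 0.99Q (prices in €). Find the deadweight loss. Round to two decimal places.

DWL = €132.57

Market equilibrium (private): 10.74 + 0.99Q = 239.72 - 2.32Q → Q_m = 69.1782.
Social marginal cost = private MC + MEC = 17.03 + 1.35Q.
Set SMC = demand: 17.03 + 1.35Q = 239.72 - 2.32Q → Q* = 60.6785.
Between Q* and Q_m the wedge SMC − demand runs linearly from 0 to MEC(Q_m), so the loss is a triangle.
DWL = ½ × 8.4997 × 31.1942 = 132.5707.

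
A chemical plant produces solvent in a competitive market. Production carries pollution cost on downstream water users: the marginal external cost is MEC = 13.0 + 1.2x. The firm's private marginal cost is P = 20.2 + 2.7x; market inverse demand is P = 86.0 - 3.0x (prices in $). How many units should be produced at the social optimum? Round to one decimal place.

Social marginal cost = private MC + MEC = 33.2 + 3.9x.
Set SMC = demand: 33.2 + 3.9x = 86.0 - 3.0x → x* = 7.6522.

x* = 7.7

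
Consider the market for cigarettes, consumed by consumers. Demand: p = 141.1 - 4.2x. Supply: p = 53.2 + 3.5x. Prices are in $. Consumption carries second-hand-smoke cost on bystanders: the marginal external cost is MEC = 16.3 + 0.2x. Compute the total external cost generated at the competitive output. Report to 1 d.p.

$199.1

Market equilibrium (private): 53.2 + 3.5x = 141.1 - 4.2x → x_m = 11.4156.
Total external cost = ∫₀^{x_m} (16.3 + 0.2x) dx = 16.3×11.4156 + ½×0.2×11.4156² = 199.1059.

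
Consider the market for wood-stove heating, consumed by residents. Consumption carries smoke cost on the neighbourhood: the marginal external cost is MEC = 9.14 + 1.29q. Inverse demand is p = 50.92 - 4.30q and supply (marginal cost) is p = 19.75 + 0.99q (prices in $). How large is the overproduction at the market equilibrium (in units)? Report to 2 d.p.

2.54 units

Market equilibrium (private): 19.75 + 0.99q = 50.92 - 4.30q → q_m = 5.8922.
Social marginal benefit = demand − MEC = 41.78 - 5.59q.
Set SMB = MC: 41.78 - 5.59q = 19.75 + 0.99q → q* = 3.3480.
Gap = |5.8922 − 3.3480| = 2.5442.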